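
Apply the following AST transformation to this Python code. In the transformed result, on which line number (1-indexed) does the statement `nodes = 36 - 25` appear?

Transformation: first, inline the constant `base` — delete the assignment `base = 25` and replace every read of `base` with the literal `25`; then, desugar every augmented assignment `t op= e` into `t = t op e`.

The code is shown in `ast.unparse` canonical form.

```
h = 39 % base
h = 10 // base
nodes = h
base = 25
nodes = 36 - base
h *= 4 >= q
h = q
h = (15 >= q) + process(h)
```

Transformed code:
h = 39 % 25
h = 10 // 25
nodes = h
nodes = 36 - 25
h = h * (4 >= q)
h = q
h = (15 >= q) + process(h)

4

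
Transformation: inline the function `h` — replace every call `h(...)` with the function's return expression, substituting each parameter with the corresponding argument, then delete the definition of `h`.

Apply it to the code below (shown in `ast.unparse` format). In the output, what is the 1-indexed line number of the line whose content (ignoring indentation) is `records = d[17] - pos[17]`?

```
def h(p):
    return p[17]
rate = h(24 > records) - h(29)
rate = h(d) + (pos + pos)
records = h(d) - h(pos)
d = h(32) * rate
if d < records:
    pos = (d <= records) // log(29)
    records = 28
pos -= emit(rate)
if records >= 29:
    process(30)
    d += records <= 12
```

Transformed code:
rate = (24 > records)[17] - 29[17]
rate = d[17] + (pos + pos)
records = d[17] - pos[17]
d = 32[17] * rate
if d < records:
    pos = (d <= records) // log(29)
    records = 28
pos -= emit(rate)
if records >= 29:
    process(30)
    d += records <= 12

3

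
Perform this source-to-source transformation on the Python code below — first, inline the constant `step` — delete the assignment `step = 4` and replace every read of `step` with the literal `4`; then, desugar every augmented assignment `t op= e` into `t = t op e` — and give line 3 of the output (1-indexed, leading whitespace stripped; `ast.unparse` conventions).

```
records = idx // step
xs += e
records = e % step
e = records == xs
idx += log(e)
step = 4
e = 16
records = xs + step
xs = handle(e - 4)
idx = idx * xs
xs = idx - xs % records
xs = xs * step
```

Transformed code:
records = idx // 4
xs = xs + e
records = e % 4
e = records == xs
idx = idx + log(e)
e = 16
records = xs + 4
xs = handle(e - 4)
idx = idx * xs
xs = idx - xs % records
xs = xs * 4

records = e % 4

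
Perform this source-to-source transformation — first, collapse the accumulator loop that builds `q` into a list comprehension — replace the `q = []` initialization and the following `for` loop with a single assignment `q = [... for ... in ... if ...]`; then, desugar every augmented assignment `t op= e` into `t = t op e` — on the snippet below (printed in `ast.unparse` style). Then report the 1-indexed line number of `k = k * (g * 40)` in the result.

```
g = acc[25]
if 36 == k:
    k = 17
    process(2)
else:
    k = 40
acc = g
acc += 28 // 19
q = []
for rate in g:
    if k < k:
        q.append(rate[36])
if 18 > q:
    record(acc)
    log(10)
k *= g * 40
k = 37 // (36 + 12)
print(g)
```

13

Transformed code:
g = acc[25]
if 36 == k:
    k = 17
    process(2)
else:
    k = 40
acc = g
acc = acc + 28 // 19
q = [rate[36] for rate in g if k < k]
if 18 > q:
    record(acc)
    log(10)
k = k * (g * 40)
k = 37 // (36 + 12)
print(g)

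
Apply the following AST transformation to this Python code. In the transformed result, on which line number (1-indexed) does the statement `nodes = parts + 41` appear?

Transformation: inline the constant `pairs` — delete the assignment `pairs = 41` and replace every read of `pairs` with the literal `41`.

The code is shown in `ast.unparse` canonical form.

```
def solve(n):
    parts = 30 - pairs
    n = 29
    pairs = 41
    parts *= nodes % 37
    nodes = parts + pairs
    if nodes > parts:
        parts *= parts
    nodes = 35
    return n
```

5

Transformed code:
def solve(n):
    parts = 30 - 41
    n = 29
    parts *= nodes % 37
    nodes = parts + 41
    if nodes > parts:
        parts *= parts
    nodes = 35
    return n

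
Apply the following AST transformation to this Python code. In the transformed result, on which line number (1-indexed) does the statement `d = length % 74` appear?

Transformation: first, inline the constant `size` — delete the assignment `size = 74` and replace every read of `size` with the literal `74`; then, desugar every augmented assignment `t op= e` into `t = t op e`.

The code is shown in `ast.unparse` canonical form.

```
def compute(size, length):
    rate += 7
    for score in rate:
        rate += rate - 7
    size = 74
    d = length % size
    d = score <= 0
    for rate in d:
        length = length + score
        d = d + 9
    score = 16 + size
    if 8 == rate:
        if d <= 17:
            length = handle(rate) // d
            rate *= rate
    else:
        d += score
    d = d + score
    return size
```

5

Transformed code:
def compute(size, length):
    rate = rate + 7
    for score in rate:
        rate = rate + (rate - 7)
    d = length % 74
    d = score <= 0
    for rate in d:
        length = length + score
        d = d + 9
    score = 16 + 74
    if 8 == rate:
        if d <= 17:
            length = handle(rate) // d
            rate = rate * rate
    else:
        d = d + score
    d = d + score
    return 74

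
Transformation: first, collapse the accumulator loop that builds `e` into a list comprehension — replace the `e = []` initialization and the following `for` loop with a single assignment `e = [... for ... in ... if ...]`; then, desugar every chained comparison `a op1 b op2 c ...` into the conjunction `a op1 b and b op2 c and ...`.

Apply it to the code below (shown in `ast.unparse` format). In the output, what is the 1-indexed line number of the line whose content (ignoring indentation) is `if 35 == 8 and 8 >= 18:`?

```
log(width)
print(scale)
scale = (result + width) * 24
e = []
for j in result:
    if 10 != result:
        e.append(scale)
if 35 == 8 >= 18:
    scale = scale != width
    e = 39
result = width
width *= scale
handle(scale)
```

5

Transformed code:
log(width)
print(scale)
scale = (result + width) * 24
e = [scale for j in result if 10 != result]
if 35 == 8 and 8 >= 18:
    scale = scale != width
    e = 39
result = width
width *= scale
handle(scale)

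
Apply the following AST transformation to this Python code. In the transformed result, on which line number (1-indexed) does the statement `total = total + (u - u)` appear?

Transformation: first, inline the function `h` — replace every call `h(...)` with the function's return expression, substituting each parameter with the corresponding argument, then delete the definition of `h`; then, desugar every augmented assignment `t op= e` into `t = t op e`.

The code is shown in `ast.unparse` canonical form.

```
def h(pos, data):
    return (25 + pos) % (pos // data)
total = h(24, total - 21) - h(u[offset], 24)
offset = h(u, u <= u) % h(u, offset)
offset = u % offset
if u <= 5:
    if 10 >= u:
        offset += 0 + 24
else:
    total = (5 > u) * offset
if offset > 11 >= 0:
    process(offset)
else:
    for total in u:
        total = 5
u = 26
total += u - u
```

15

Transformed code:
total = (25 + 24) % (24 // (total - 21)) - (25 + u[offset]) % (u[offset] // 24)
offset = (25 + u) % (u // (u <= u)) % ((25 + u) % (u // offset))
offset = u % offset
if u <= 5:
    if 10 >= u:
        offset = offset + (0 + 24)
else:
    total = (5 > u) * offset
if offset > 11 >= 0:
    process(offset)
else:
    for total in u:
        total = 5
u = 26
total = total + (u - u)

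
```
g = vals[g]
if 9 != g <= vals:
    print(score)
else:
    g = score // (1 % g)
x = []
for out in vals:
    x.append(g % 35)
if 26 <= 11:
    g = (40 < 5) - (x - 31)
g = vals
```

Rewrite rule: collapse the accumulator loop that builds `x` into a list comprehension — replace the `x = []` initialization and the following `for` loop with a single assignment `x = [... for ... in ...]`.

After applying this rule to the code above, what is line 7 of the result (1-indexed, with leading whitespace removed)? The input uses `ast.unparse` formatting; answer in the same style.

Transformed code:
g = vals[g]
if 9 != g <= vals:
    print(score)
else:
    g = score // (1 % g)
x = [g % 35 for out in vals]
if 26 <= 11:
    g = (40 < 5) - (x - 31)
g = vals

if 26 <= 11:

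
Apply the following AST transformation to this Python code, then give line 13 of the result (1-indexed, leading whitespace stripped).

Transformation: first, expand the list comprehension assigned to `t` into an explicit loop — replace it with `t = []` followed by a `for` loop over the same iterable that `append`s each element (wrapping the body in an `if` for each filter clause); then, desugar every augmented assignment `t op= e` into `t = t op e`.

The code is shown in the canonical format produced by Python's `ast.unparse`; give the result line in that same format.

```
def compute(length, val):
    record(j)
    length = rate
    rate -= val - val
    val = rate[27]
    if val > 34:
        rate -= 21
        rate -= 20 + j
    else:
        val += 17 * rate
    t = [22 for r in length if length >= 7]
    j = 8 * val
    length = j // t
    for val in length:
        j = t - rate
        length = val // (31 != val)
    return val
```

if length >= 7:

Transformed code:
def compute(length, val):
    record(j)
    length = rate
    rate = rate - (val - val)
    val = rate[27]
    if val > 34:
        rate = rate - 21
        rate = rate - (20 + j)
    else:
        val = val + 17 * rate
    t = []
    for r in length:
        if length >= 7:
            t.append(22)
    j = 8 * val
    length = j // t
    for val in length:
        j = t - rate
        length = val // (31 != val)
    return val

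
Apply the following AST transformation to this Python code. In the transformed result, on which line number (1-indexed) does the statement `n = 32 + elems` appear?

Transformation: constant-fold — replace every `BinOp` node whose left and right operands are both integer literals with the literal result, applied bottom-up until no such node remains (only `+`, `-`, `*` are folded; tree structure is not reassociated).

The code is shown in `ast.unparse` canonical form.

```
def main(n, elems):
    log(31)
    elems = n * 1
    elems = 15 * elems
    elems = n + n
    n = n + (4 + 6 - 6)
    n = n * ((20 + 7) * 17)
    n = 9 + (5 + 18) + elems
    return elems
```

8

Transformed code:
def main(n, elems):
    log(31)
    elems = n * 1
    elems = 15 * elems
    elems = n + n
    n = n + 4
    n = n * 459
    n = 32 + elems
    return elems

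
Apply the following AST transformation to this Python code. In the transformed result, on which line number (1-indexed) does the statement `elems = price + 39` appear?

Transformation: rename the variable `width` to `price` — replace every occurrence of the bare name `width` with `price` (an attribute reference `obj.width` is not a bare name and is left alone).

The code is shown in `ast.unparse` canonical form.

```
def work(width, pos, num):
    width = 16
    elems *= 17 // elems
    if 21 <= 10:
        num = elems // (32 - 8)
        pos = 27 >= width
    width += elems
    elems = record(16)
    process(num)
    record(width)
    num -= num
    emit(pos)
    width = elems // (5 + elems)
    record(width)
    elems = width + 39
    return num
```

15

Transformed code:
def work(price, pos, num):
    price = 16
    elems *= 17 // elems
    if 21 <= 10:
        num = elems // (32 - 8)
        pos = 27 >= price
    price += elems
    elems = record(16)
    process(num)
    record(price)
    num -= num
    emit(pos)
    price = elems // (5 + elems)
    record(price)
    elems = price + 39
    return num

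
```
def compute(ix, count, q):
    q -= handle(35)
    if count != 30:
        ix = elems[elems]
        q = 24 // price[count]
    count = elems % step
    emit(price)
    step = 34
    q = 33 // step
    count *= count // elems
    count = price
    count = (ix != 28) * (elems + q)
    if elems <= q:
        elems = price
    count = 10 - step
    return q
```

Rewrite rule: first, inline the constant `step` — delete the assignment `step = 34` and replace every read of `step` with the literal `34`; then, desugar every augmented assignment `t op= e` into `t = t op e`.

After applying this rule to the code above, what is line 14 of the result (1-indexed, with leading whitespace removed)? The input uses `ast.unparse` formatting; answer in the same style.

count = 10 - 34

Transformed code:
def compute(ix, count, q):
    q = q - handle(35)
    if count != 30:
        ix = elems[elems]
        q = 24 // price[count]
    count = elems % 34
    emit(price)
    q = 33 // 34
    count = count * (count // elems)
    count = price
    count = (ix != 28) * (elems + q)
    if elems <= q:
        elems = price
    count = 10 - 34
    return q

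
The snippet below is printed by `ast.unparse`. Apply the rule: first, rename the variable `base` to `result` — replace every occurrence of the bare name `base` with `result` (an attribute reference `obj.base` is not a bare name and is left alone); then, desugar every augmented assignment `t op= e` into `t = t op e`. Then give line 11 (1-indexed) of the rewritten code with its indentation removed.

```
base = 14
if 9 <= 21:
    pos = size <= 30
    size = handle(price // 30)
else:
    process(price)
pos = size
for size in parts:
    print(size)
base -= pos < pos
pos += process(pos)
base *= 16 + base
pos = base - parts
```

pos = pos + process(pos)

Transformed code:
result = 14
if 9 <= 21:
    pos = size <= 30
    size = handle(price // 30)
else:
    process(price)
pos = size
for size in parts:
    print(size)
result = result - (pos < pos)
pos = pos + process(pos)
result = result * (16 + result)
pos = result - parts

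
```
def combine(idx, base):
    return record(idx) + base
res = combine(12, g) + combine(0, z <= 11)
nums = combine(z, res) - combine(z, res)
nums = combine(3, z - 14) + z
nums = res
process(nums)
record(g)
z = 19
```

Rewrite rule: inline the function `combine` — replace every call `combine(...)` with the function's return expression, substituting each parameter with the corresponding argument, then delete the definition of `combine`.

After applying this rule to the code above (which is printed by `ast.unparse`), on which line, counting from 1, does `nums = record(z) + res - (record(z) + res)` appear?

Transformed code:
res = record(12) + g + (record(0) + (z <= 11))
nums = record(z) + res - (record(z) + res)
nums = record(3) + (z - 14) + z
nums = res
process(nums)
record(g)
z = 19

2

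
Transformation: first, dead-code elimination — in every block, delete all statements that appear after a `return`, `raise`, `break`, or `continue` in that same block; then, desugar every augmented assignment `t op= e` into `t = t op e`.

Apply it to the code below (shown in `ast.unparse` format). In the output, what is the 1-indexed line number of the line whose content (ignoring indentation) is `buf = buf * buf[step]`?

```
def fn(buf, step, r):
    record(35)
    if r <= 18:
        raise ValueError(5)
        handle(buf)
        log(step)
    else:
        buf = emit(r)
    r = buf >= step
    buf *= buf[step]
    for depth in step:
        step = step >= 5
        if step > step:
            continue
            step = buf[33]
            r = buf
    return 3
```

Transformed code:
def fn(buf, step, r):
    record(35)
    if r <= 18:
        raise ValueError(5)
    else:
        buf = emit(r)
    r = buf >= step
    buf = buf * buf[step]
    for depth in step:
        step = step >= 5
        if step > step:
            continue
    return 3

8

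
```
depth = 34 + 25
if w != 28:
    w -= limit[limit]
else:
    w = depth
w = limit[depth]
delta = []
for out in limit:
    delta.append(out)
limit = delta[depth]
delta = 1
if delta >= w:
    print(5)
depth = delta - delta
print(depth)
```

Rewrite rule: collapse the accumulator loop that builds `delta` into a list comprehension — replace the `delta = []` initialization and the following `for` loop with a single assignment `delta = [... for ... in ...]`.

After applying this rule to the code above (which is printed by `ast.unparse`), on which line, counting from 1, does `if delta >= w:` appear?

Transformed code:
depth = 34 + 25
if w != 28:
    w -= limit[limit]
else:
    w = depth
w = limit[depth]
delta = [out for out in limit]
limit = delta[depth]
delta = 1
if delta >= w:
    print(5)
depth = delta - delta
print(depth)

10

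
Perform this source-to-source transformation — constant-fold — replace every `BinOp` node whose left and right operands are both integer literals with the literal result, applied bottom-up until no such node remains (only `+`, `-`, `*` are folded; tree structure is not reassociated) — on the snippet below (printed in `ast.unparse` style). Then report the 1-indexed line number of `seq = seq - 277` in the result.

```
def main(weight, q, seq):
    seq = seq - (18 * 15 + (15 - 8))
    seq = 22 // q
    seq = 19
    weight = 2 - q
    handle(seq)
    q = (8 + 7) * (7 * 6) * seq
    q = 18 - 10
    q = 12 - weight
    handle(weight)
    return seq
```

2

Transformed code:
def main(weight, q, seq):
    seq = seq - 277
    seq = 22 // q
    seq = 19
    weight = 2 - q
    handle(seq)
    q = 630 * seq
    q = 8
    q = 12 - weight
    handle(weight)
    return seq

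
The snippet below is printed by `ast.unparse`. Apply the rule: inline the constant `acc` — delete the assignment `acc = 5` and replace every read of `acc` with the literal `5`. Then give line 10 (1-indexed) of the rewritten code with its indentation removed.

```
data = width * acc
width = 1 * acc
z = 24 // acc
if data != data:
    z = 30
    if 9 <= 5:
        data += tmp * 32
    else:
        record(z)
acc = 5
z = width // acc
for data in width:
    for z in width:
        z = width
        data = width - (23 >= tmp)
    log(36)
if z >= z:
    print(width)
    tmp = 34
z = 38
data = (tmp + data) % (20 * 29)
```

z = width // 5

Transformed code:
data = width * 5
width = 1 * 5
z = 24 // 5
if data != data:
    z = 30
    if 9 <= 5:
        data += tmp * 32
    else:
        record(z)
z = width // 5
for data in width:
    for z in width:
        z = width
        data = width - (23 >= tmp)
    log(36)
if z >= z:
    print(width)
    tmp = 34
z = 38
data = (tmp + data) % (20 * 29)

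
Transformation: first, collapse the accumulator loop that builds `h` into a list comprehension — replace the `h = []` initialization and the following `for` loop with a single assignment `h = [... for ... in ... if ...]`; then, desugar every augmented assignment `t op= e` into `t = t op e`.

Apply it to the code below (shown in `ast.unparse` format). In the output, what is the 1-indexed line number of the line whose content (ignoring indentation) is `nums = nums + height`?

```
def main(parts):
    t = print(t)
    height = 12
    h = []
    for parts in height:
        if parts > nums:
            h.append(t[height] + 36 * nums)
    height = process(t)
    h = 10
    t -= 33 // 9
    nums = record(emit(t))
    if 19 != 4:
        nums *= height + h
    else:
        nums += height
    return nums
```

12

Transformed code:
def main(parts):
    t = print(t)
    height = 12
    h = [t[height] + 36 * nums for parts in height if parts > nums]
    height = process(t)
    h = 10
    t = t - 33 // 9
    nums = record(emit(t))
    if 19 != 4:
        nums = nums * (height + h)
    else:
        nums = nums + height
    return nums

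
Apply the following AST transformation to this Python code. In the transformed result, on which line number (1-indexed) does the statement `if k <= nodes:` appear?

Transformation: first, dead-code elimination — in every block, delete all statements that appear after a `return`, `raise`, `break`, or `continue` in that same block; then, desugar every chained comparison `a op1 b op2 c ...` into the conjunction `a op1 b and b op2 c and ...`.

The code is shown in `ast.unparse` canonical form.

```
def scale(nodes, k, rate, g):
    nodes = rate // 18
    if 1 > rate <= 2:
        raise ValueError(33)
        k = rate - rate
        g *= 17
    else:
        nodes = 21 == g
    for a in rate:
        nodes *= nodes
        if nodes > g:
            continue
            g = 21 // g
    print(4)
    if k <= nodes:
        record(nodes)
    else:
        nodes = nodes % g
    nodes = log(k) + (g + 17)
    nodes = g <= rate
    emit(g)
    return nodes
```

Transformed code:
def scale(nodes, k, rate, g):
    nodes = rate // 18
    if 1 > rate and rate <= 2:
        raise ValueError(33)
    else:
        nodes = 21 == g
    for a in rate:
        nodes *= nodes
        if nodes > g:
            continue
    print(4)
    if k <= nodes:
        record(nodes)
    else:
        nodes = nodes % g
    nodes = log(k) + (g + 17)
    nodes = g <= rate
    emit(g)
    return nodes

12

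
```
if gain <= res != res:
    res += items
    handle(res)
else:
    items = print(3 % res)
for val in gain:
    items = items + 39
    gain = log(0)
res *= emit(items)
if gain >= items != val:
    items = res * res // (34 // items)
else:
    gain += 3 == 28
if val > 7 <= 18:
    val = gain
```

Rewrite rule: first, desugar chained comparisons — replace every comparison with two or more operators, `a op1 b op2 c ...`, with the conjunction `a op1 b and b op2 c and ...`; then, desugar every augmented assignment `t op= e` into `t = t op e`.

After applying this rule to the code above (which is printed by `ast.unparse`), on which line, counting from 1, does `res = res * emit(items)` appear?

9

Transformed code:
if gain <= res and res != res:
    res = res + items
    handle(res)
else:
    items = print(3 % res)
for val in gain:
    items = items + 39
    gain = log(0)
res = res * emit(items)
if gain >= items and items != val:
    items = res * res // (34 // items)
else:
    gain = gain + (3 == 28)
if val > 7 and 7 <= 18:
    val = gain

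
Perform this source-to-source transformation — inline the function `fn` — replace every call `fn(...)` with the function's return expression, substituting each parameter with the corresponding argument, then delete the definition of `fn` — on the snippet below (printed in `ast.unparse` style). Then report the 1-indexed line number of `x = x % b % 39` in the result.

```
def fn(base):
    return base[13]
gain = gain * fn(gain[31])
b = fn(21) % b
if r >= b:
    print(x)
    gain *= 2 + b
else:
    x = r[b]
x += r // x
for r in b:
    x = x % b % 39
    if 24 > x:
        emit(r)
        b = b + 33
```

Transformed code:
gain = gain * gain[31][13]
b = 21[13] % b
if r >= b:
    print(x)
    gain *= 2 + b
else:
    x = r[b]
x += r // x
for r in b:
    x = x % b % 39
    if 24 > x:
        emit(r)
        b = b + 33

10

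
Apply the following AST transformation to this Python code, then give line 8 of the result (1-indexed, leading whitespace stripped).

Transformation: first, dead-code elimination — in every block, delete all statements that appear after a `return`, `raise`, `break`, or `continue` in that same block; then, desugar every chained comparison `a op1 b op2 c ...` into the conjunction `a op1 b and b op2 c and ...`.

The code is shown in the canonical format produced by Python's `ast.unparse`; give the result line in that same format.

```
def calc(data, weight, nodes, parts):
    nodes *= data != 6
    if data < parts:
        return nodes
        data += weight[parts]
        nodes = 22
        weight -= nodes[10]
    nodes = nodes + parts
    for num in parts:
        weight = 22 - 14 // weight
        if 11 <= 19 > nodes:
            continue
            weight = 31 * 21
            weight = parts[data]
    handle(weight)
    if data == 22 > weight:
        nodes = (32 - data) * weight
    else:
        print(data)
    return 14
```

Transformed code:
def calc(data, weight, nodes, parts):
    nodes *= data != 6
    if data < parts:
        return nodes
    nodes = nodes + parts
    for num in parts:
        weight = 22 - 14 // weight
        if 11 <= 19 and 19 > nodes:
            continue
    handle(weight)
    if data == 22 and 22 > weight:
        nodes = (32 - data) * weight
    else:
        print(data)
    return 14

if 11 <= 19 and 19 > nodes:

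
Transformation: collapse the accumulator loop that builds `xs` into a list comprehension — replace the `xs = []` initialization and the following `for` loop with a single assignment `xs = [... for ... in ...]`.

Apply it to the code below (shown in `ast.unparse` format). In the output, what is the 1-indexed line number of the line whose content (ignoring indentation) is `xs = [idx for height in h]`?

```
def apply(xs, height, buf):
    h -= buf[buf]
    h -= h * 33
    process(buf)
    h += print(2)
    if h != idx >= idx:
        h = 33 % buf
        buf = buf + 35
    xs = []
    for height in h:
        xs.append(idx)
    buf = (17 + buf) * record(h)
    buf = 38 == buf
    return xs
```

9

Transformed code:
def apply(xs, height, buf):
    h -= buf[buf]
    h -= h * 33
    process(buf)
    h += print(2)
    if h != idx >= idx:
        h = 33 % buf
        buf = buf + 35
    xs = [idx for height in h]
    buf = (17 + buf) * record(h)
    buf = 38 == buf
    return xs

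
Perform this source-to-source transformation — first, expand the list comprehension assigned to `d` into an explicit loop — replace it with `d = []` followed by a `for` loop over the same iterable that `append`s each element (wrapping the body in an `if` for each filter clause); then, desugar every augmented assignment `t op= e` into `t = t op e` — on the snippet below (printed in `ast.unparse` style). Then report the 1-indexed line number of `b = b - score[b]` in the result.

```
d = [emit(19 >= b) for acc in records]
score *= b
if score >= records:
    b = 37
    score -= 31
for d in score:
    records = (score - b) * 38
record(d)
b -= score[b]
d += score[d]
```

Transformed code:
d = []
for acc in records:
    d.append(emit(19 >= b))
score = score * b
if score >= records:
    b = 37
    score = score - 31
for d in score:
    records = (score - b) * 38
record(d)
b = b - score[b]
d = d + score[d]

11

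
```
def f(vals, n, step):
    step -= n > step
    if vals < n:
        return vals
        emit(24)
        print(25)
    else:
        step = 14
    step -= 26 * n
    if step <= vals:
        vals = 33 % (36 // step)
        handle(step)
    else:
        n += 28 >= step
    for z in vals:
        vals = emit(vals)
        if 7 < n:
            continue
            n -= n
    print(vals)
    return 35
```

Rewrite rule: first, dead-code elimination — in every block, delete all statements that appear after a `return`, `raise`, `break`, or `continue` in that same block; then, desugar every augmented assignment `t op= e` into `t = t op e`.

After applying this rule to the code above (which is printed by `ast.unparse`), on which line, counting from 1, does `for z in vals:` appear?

13

Transformed code:
def f(vals, n, step):
    step = step - (n > step)
    if vals < n:
        return vals
    else:
        step = 14
    step = step - 26 * n
    if step <= vals:
        vals = 33 % (36 // step)
        handle(step)
    else:
        n = n + (28 >= step)
    for z in vals:
        vals = emit(vals)
        if 7 < n:
            continue
    print(vals)
    return 35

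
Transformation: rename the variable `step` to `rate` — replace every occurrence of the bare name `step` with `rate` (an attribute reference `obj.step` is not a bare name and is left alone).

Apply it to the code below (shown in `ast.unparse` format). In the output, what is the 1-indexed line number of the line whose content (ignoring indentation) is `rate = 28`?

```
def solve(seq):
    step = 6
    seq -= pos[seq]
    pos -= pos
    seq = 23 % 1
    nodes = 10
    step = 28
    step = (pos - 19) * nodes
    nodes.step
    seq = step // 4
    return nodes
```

Transformed code:
def solve(seq):
    rate = 6
    seq -= pos[seq]
    pos -= pos
    seq = 23 % 1
    nodes = 10
    rate = 28
    rate = (pos - 19) * nodes
    nodes.step
    seq = rate // 4
    return nodes

7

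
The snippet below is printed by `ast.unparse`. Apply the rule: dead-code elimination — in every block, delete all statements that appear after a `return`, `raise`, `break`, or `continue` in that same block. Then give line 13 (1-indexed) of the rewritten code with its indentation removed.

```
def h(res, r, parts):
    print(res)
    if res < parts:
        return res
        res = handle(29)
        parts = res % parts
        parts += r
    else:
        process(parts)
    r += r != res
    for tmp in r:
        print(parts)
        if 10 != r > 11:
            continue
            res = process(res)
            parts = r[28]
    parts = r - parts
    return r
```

Transformed code:
def h(res, r, parts):
    print(res)
    if res < parts:
        return res
    else:
        process(parts)
    r += r != res
    for tmp in r:
        print(parts)
        if 10 != r > 11:
            continue
    parts = r - parts
    return r

return r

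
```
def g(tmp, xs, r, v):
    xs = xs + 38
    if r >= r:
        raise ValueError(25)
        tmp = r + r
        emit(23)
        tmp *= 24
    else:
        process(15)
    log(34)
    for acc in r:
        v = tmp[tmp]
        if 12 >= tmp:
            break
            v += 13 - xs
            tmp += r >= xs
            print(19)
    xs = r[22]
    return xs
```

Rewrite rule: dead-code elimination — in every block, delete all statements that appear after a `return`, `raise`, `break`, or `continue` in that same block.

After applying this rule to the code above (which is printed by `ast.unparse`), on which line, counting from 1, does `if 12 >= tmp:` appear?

Transformed code:
def g(tmp, xs, r, v):
    xs = xs + 38
    if r >= r:
        raise ValueError(25)
    else:
        process(15)
    log(34)
    for acc in r:
        v = tmp[tmp]
        if 12 >= tmp:
            break
    xs = r[22]
    return xs

10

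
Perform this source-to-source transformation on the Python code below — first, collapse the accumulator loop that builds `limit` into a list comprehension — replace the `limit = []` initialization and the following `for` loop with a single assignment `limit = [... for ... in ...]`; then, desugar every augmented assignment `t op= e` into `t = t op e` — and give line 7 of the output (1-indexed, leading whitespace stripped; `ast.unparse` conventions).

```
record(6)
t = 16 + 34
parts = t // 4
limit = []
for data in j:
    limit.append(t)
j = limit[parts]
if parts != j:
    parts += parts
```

parts = parts + parts

Transformed code:
record(6)
t = 16 + 34
parts = t // 4
limit = [t for data in j]
j = limit[parts]
if parts != j:
    parts = parts + parts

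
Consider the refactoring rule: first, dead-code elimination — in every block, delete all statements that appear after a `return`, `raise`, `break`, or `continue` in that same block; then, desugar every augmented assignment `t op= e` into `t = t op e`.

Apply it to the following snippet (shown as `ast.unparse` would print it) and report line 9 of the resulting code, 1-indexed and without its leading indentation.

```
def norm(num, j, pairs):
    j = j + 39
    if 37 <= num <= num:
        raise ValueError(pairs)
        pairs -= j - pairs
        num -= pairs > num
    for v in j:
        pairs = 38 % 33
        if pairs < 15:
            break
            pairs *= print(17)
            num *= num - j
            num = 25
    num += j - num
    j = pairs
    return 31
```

Transformed code:
def norm(num, j, pairs):
    j = j + 39
    if 37 <= num <= num:
        raise ValueError(pairs)
    for v in j:
        pairs = 38 % 33
        if pairs < 15:
            break
    num = num + (j - num)
    j = pairs
    return 31

num = num + (j - num)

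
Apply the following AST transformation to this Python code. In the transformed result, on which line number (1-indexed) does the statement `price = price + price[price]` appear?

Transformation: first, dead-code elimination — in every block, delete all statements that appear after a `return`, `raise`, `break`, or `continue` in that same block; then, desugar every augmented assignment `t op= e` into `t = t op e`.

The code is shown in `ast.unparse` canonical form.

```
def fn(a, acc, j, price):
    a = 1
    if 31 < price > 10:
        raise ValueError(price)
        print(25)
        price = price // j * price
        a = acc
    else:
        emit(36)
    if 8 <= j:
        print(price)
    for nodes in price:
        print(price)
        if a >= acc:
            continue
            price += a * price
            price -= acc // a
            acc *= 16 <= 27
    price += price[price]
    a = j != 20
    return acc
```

13

Transformed code:
def fn(a, acc, j, price):
    a = 1
    if 31 < price > 10:
        raise ValueError(price)
    else:
        emit(36)
    if 8 <= j:
        print(price)
    for nodes in price:
        print(price)
        if a >= acc:
            continue
    price = price + price[price]
    a = j != 20
    return acc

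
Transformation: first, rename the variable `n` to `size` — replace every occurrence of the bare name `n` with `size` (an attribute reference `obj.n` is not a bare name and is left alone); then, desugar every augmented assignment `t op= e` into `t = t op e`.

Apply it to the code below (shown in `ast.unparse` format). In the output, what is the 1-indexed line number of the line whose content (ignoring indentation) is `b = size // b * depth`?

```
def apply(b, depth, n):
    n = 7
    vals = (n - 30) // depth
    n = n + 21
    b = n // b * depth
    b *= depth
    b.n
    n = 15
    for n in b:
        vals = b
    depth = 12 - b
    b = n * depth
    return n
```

5

Transformed code:
def apply(b, depth, size):
    size = 7
    vals = (size - 30) // depth
    size = size + 21
    b = size // b * depth
    b = b * depth
    b.n
    size = 15
    for size in b:
        vals = b
    depth = 12 - b
    b = size * depth
    return size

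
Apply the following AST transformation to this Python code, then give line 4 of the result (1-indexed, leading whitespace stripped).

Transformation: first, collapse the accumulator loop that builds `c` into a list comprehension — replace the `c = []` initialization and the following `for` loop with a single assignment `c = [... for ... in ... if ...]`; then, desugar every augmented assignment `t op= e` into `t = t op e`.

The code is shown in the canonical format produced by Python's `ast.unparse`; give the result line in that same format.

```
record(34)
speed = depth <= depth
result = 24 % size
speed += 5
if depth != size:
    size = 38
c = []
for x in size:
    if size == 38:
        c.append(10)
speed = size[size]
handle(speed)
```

Transformed code:
record(34)
speed = depth <= depth
result = 24 % size
speed = speed + 5
if depth != size:
    size = 38
c = [10 for x in size if size == 38]
speed = size[size]
handle(speed)

speed = speed + 5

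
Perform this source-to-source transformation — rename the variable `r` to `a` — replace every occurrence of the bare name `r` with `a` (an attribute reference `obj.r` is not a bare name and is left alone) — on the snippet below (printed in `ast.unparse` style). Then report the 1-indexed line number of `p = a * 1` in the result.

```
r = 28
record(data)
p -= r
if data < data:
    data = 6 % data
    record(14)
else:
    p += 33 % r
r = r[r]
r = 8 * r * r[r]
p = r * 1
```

11

Transformed code:
a = 28
record(data)
p -= a
if data < data:
    data = 6 % data
    record(14)
else:
    p += 33 % a
a = a[a]
a = 8 * a * a[a]
p = a * 1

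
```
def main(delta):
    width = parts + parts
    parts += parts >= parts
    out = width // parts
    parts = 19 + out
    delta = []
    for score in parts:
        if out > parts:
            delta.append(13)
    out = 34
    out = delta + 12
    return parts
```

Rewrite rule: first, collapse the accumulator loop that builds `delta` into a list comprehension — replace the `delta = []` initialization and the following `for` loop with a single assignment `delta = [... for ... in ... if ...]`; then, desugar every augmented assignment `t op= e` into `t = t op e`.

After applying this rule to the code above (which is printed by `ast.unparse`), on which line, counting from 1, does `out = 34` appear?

7

Transformed code:
def main(delta):
    width = parts + parts
    parts = parts + (parts >= parts)
    out = width // parts
    parts = 19 + out
    delta = [13 for score in parts if out > parts]
    out = 34
    out = delta + 12
    return parts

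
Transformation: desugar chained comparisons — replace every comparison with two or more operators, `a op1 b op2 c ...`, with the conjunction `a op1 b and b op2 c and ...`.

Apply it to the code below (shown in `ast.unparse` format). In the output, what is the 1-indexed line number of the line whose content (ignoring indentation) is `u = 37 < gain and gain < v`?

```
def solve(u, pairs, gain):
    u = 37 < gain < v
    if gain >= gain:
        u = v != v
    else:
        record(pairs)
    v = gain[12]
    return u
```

2

Transformed code:
def solve(u, pairs, gain):
    u = 37 < gain and gain < v
    if gain >= gain:
        u = v != v
    else:
        record(pairs)
    v = gain[12]
    return u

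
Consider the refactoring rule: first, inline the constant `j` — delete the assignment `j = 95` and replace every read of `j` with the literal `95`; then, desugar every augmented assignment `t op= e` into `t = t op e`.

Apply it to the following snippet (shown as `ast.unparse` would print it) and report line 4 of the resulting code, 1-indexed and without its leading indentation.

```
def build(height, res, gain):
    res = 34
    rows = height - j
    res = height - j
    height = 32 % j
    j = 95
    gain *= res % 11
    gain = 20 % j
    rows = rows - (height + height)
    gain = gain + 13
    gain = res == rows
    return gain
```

Transformed code:
def build(height, res, gain):
    res = 34
    rows = height - 95
    res = height - 95
    height = 32 % 95
    gain = gain * (res % 11)
    gain = 20 % 95
    rows = rows - (height + height)
    gain = gain + 13
    gain = res == rows
    return gain

res = height - 95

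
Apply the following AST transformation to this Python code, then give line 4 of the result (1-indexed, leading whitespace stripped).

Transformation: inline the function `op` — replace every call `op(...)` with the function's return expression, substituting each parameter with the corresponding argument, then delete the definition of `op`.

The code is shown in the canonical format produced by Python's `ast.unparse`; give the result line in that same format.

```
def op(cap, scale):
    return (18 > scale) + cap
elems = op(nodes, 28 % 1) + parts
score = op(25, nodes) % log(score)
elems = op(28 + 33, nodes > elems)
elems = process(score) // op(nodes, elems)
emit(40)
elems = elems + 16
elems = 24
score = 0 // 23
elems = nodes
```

elems = process(score) // ((18 > elems) + nodes)

Transformed code:
elems = (18 > 28 % 1) + nodes + parts
score = ((18 > nodes) + 25) % log(score)
elems = (18 > (nodes > elems)) + (28 + 33)
elems = process(score) // ((18 > elems) + nodes)
emit(40)
elems = elems + 16
elems = 24
score = 0 // 23
elems = nodes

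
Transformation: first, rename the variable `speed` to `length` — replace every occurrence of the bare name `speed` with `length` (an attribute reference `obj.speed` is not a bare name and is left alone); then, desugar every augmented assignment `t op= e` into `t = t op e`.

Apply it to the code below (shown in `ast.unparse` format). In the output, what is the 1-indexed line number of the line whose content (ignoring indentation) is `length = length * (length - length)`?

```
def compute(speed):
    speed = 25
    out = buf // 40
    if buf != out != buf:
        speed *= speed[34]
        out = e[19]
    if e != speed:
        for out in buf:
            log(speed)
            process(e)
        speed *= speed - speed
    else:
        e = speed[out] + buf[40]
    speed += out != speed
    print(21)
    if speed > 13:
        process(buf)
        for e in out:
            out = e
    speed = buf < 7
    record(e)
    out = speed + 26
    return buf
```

11

Transformed code:
def compute(length):
    length = 25
    out = buf // 40
    if buf != out != buf:
        length = length * length[34]
        out = e[19]
    if e != length:
        for out in buf:
            log(length)
            process(e)
        length = length * (length - length)
    else:
        e = length[out] + buf[40]
    length = length + (out != length)
    print(21)
    if length > 13:
        process(buf)
        for e in out:
            out = e
    length = buf < 7
    record(e)
    out = length + 26
    return buf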